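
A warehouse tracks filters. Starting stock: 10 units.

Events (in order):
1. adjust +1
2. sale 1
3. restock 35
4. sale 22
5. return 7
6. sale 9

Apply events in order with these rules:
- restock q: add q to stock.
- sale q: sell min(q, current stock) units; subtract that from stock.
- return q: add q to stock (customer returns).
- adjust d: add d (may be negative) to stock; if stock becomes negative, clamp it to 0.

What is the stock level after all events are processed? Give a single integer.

Answer: 21

Derivation:
Processing events:
Start: stock = 10
  Event 1 (adjust +1): 10 + 1 = 11
  Event 2 (sale 1): sell min(1,11)=1. stock: 11 - 1 = 10. total_sold = 1
  Event 3 (restock 35): 10 + 35 = 45
  Event 4 (sale 22): sell min(22,45)=22. stock: 45 - 22 = 23. total_sold = 23
  Event 5 (return 7): 23 + 7 = 30
  Event 6 (sale 9): sell min(9,30)=9. stock: 30 - 9 = 21. total_sold = 32
Final: stock = 21, total_sold = 32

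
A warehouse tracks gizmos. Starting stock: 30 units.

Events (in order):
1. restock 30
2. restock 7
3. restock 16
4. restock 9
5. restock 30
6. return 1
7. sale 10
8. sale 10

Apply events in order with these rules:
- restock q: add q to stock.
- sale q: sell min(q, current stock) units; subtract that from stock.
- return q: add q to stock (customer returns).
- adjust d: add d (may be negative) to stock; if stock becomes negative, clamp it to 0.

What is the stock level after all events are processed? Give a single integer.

Processing events:
Start: stock = 30
  Event 1 (restock 30): 30 + 30 = 60
  Event 2 (restock 7): 60 + 7 = 67
  Event 3 (restock 16): 67 + 16 = 83
  Event 4 (restock 9): 83 + 9 = 92
  Event 5 (restock 30): 92 + 30 = 122
  Event 6 (return 1): 122 + 1 = 123
  Event 7 (sale 10): sell min(10,123)=10. stock: 123 - 10 = 113. total_sold = 10
  Event 8 (sale 10): sell min(10,113)=10. stock: 113 - 10 = 103. total_sold = 20
Final: stock = 103, total_sold = 20

Answer: 103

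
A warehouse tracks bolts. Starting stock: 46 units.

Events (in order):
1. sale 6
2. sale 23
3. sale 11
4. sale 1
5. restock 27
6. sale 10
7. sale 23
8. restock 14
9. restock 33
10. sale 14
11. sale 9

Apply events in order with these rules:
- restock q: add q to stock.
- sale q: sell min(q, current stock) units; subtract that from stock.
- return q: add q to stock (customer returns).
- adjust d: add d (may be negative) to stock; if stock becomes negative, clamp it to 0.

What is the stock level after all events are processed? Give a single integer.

Answer: 24

Derivation:
Processing events:
Start: stock = 46
  Event 1 (sale 6): sell min(6,46)=6. stock: 46 - 6 = 40. total_sold = 6
  Event 2 (sale 23): sell min(23,40)=23. stock: 40 - 23 = 17. total_sold = 29
  Event 3 (sale 11): sell min(11,17)=11. stock: 17 - 11 = 6. total_sold = 40
  Event 4 (sale 1): sell min(1,6)=1. stock: 6 - 1 = 5. total_sold = 41
  Event 5 (restock 27): 5 + 27 = 32
  Event 6 (sale 10): sell min(10,32)=10. stock: 32 - 10 = 22. total_sold = 51
  Event 7 (sale 23): sell min(23,22)=22. stock: 22 - 22 = 0. total_sold = 73
  Event 8 (restock 14): 0 + 14 = 14
  Event 9 (restock 33): 14 + 33 = 47
  Event 10 (sale 14): sell min(14,47)=14. stock: 47 - 14 = 33. total_sold = 87
  Event 11 (sale 9): sell min(9,33)=9. stock: 33 - 9 = 24. total_sold = 96
Final: stock = 24, total_sold = 96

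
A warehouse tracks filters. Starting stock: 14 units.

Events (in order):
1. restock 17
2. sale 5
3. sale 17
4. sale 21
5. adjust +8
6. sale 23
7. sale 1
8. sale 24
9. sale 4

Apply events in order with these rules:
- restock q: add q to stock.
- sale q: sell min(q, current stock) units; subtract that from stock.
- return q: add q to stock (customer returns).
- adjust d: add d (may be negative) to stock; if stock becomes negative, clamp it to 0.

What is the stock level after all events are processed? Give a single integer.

Processing events:
Start: stock = 14
  Event 1 (restock 17): 14 + 17 = 31
  Event 2 (sale 5): sell min(5,31)=5. stock: 31 - 5 = 26. total_sold = 5
  Event 3 (sale 17): sell min(17,26)=17. stock: 26 - 17 = 9. total_sold = 22
  Event 4 (sale 21): sell min(21,9)=9. stock: 9 - 9 = 0. total_sold = 31
  Event 5 (adjust +8): 0 + 8 = 8
  Event 6 (sale 23): sell min(23,8)=8. stock: 8 - 8 = 0. total_sold = 39
  Event 7 (sale 1): sell min(1,0)=0. stock: 0 - 0 = 0. total_sold = 39
  Event 8 (sale 24): sell min(24,0)=0. stock: 0 - 0 = 0. total_sold = 39
  Event 9 (sale 4): sell min(4,0)=0. stock: 0 - 0 = 0. total_sold = 39
Final: stock = 0, total_sold = 39

Answer: 0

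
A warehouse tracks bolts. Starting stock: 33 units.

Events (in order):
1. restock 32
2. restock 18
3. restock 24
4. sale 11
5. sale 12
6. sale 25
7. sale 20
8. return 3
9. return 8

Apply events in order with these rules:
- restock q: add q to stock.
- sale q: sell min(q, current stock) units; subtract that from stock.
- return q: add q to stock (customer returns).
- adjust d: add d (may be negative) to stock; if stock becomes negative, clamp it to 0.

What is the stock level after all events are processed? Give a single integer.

Answer: 50

Derivation:
Processing events:
Start: stock = 33
  Event 1 (restock 32): 33 + 32 = 65
  Event 2 (restock 18): 65 + 18 = 83
  Event 3 (restock 24): 83 + 24 = 107
  Event 4 (sale 11): sell min(11,107)=11. stock: 107 - 11 = 96. total_sold = 11
  Event 5 (sale 12): sell min(12,96)=12. stock: 96 - 12 = 84. total_sold = 23
  Event 6 (sale 25): sell min(25,84)=25. stock: 84 - 25 = 59. total_sold = 48
  Event 7 (sale 20): sell min(20,59)=20. stock: 59 - 20 = 39. total_sold = 68
  Event 8 (return 3): 39 + 3 = 42
  Event 9 (return 8): 42 + 8 = 50
Final: stock = 50, total_sold = 68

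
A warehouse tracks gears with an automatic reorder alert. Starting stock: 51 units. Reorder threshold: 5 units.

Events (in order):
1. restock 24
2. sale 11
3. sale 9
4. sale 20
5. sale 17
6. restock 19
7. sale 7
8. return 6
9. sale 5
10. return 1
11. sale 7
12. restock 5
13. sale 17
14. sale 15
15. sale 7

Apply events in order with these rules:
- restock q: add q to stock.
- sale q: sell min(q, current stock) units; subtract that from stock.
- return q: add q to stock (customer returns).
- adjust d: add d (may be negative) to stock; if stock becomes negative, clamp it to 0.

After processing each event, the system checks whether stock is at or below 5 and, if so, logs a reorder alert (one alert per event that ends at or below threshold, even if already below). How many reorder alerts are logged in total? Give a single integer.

Processing events:
Start: stock = 51
  Event 1 (restock 24): 51 + 24 = 75
  Event 2 (sale 11): sell min(11,75)=11. stock: 75 - 11 = 64. total_sold = 11
  Event 3 (sale 9): sell min(9,64)=9. stock: 64 - 9 = 55. total_sold = 20
  Event 4 (sale 20): sell min(20,55)=20. stock: 55 - 20 = 35. total_sold = 40
  Event 5 (sale 17): sell min(17,35)=17. stock: 35 - 17 = 18. total_sold = 57
  Event 6 (restock 19): 18 + 19 = 37
  Event 7 (sale 7): sell min(7,37)=7. stock: 37 - 7 = 30. total_sold = 64
  Event 8 (return 6): 30 + 6 = 36
  Event 9 (sale 5): sell min(5,36)=5. stock: 36 - 5 = 31. total_sold = 69
  Event 10 (return 1): 31 + 1 = 32
  Event 11 (sale 7): sell min(7,32)=7. stock: 32 - 7 = 25. total_sold = 76
  Event 12 (restock 5): 25 + 5 = 30
  Event 13 (sale 17): sell min(17,30)=17. stock: 30 - 17 = 13. total_sold = 93
  Event 14 (sale 15): sell min(15,13)=13. stock: 13 - 13 = 0. total_sold = 106
  Event 15 (sale 7): sell min(7,0)=0. stock: 0 - 0 = 0. total_sold = 106
Final: stock = 0, total_sold = 106

Checking against threshold 5:
  After event 1: stock=75 > 5
  After event 2: stock=64 > 5
  After event 3: stock=55 > 5
  After event 4: stock=35 > 5
  After event 5: stock=18 > 5
  After event 6: stock=37 > 5
  After event 7: stock=30 > 5
  After event 8: stock=36 > 5
  After event 9: stock=31 > 5
  After event 10: stock=32 > 5
  After event 11: stock=25 > 5
  After event 12: stock=30 > 5
  After event 13: stock=13 > 5
  After event 14: stock=0 <= 5 -> ALERT
  After event 15: stock=0 <= 5 -> ALERT
Alert events: [14, 15]. Count = 2

Answer: 2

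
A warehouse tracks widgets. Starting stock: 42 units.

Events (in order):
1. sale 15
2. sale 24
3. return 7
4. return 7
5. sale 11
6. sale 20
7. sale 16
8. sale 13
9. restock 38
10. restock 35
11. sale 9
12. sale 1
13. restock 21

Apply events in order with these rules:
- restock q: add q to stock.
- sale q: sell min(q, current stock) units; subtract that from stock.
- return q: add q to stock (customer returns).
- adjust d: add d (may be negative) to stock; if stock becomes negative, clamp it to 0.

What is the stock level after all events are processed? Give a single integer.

Answer: 84

Derivation:
Processing events:
Start: stock = 42
  Event 1 (sale 15): sell min(15,42)=15. stock: 42 - 15 = 27. total_sold = 15
  Event 2 (sale 24): sell min(24,27)=24. stock: 27 - 24 = 3. total_sold = 39
  Event 3 (return 7): 3 + 7 = 10
  Event 4 (return 7): 10 + 7 = 17
  Event 5 (sale 11): sell min(11,17)=11. stock: 17 - 11 = 6. total_sold = 50
  Event 6 (sale 20): sell min(20,6)=6. stock: 6 - 6 = 0. total_sold = 56
  Event 7 (sale 16): sell min(16,0)=0. stock: 0 - 0 = 0. total_sold = 56
  Event 8 (sale 13): sell min(13,0)=0. stock: 0 - 0 = 0. total_sold = 56
  Event 9 (restock 38): 0 + 38 = 38
  Event 10 (restock 35): 38 + 35 = 73
  Event 11 (sale 9): sell min(9,73)=9. stock: 73 - 9 = 64. total_sold = 65
  Event 12 (sale 1): sell min(1,64)=1. stock: 64 - 1 = 63. total_sold = 66
  Event 13 (restock 21): 63 + 21 = 84
Final: stock = 84, total_sold = 66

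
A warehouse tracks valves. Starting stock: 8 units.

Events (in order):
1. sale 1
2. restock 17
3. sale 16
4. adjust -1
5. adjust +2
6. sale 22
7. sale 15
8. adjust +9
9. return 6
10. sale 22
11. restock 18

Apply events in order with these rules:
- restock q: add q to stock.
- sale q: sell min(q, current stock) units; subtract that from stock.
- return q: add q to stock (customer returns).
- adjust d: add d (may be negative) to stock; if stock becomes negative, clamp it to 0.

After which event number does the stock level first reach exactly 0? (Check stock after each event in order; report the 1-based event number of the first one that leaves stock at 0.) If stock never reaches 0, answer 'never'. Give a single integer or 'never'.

Processing events:
Start: stock = 8
  Event 1 (sale 1): sell min(1,8)=1. stock: 8 - 1 = 7. total_sold = 1
  Event 2 (restock 17): 7 + 17 = 24
  Event 3 (sale 16): sell min(16,24)=16. stock: 24 - 16 = 8. total_sold = 17
  Event 4 (adjust -1): 8 + -1 = 7
  Event 5 (adjust +2): 7 + 2 = 9
  Event 6 (sale 22): sell min(22,9)=9. stock: 9 - 9 = 0. total_sold = 26
  Event 7 (sale 15): sell min(15,0)=0. stock: 0 - 0 = 0. total_sold = 26
  Event 8 (adjust +9): 0 + 9 = 9
  Event 9 (return 6): 9 + 6 = 15
  Event 10 (sale 22): sell min(22,15)=15. stock: 15 - 15 = 0. total_sold = 41
  Event 11 (restock 18): 0 + 18 = 18
Final: stock = 18, total_sold = 41

First zero at event 6.

Answer: 6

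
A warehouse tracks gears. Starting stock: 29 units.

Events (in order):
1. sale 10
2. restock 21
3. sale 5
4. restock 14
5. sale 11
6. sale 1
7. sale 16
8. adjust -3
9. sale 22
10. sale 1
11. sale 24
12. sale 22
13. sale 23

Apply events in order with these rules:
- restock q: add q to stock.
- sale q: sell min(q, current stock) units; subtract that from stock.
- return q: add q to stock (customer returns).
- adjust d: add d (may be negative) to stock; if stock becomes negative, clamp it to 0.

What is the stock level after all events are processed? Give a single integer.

Processing events:
Start: stock = 29
  Event 1 (sale 10): sell min(10,29)=10. stock: 29 - 10 = 19. total_sold = 10
  Event 2 (restock 21): 19 + 21 = 40
  Event 3 (sale 5): sell min(5,40)=5. stock: 40 - 5 = 35. total_sold = 15
  Event 4 (restock 14): 35 + 14 = 49
  Event 5 (sale 11): sell min(11,49)=11. stock: 49 - 11 = 38. total_sold = 26
  Event 6 (sale 1): sell min(1,38)=1. stock: 38 - 1 = 37. total_sold = 27
  Event 7 (sale 16): sell min(16,37)=16. stock: 37 - 16 = 21. total_sold = 43
  Event 8 (adjust -3): 21 + -3 = 18
  Event 9 (sale 22): sell min(22,18)=18. stock: 18 - 18 = 0. total_sold = 61
  Event 10 (sale 1): sell min(1,0)=0. stock: 0 - 0 = 0. total_sold = 61
  Event 11 (sale 24): sell min(24,0)=0. stock: 0 - 0 = 0. total_sold = 61
  Event 12 (sale 22): sell min(22,0)=0. stock: 0 - 0 = 0. total_sold = 61
  Event 13 (sale 23): sell min(23,0)=0. stock: 0 - 0 = 0. total_sold = 61
Final: stock = 0, total_sold = 61

Answer: 0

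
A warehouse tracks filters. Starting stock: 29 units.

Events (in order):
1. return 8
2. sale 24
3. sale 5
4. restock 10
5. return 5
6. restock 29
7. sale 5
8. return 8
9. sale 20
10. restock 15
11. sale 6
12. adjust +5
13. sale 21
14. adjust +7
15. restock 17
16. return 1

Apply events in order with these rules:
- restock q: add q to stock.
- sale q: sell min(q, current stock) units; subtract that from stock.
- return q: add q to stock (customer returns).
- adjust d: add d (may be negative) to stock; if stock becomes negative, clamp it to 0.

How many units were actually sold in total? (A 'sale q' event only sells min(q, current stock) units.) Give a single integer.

Answer: 81

Derivation:
Processing events:
Start: stock = 29
  Event 1 (return 8): 29 + 8 = 37
  Event 2 (sale 24): sell min(24,37)=24. stock: 37 - 24 = 13. total_sold = 24
  Event 3 (sale 5): sell min(5,13)=5. stock: 13 - 5 = 8. total_sold = 29
  Event 4 (restock 10): 8 + 10 = 18
  Event 5 (return 5): 18 + 5 = 23
  Event 6 (restock 29): 23 + 29 = 52
  Event 7 (sale 5): sell min(5,52)=5. stock: 52 - 5 = 47. total_sold = 34
  Event 8 (return 8): 47 + 8 = 55
  Event 9 (sale 20): sell min(20,55)=20. stock: 55 - 20 = 35. total_sold = 54
  Event 10 (restock 15): 35 + 15 = 50
  Event 11 (sale 6): sell min(6,50)=6. stock: 50 - 6 = 44. total_sold = 60
  Event 12 (adjust +5): 44 + 5 = 49
  Event 13 (sale 21): sell min(21,49)=21. stock: 49 - 21 = 28. total_sold = 81
  Event 14 (adjust +7): 28 + 7 = 35
  Event 15 (restock 17): 35 + 17 = 52
  Event 16 (return 1): 52 + 1 = 53
Final: stock = 53, total_sold = 81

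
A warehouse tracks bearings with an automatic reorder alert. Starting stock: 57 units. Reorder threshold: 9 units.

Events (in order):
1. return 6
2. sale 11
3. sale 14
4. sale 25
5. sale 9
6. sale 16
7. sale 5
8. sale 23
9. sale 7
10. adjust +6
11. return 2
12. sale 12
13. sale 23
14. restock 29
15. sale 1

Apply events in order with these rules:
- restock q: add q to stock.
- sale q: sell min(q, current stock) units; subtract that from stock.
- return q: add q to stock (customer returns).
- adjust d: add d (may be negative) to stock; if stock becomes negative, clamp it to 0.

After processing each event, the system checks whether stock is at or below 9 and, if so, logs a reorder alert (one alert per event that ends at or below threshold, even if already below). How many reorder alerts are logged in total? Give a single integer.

Processing events:
Start: stock = 57
  Event 1 (return 6): 57 + 6 = 63
  Event 2 (sale 11): sell min(11,63)=11. stock: 63 - 11 = 52. total_sold = 11
  Event 3 (sale 14): sell min(14,52)=14. stock: 52 - 14 = 38. total_sold = 25
  Event 4 (sale 25): sell min(25,38)=25. stock: 38 - 25 = 13. total_sold = 50
  Event 5 (sale 9): sell min(9,13)=9. stock: 13 - 9 = 4. total_sold = 59
  Event 6 (sale 16): sell min(16,4)=4. stock: 4 - 4 = 0. total_sold = 63
  Event 7 (sale 5): sell min(5,0)=0. stock: 0 - 0 = 0. total_sold = 63
  Event 8 (sale 23): sell min(23,0)=0. stock: 0 - 0 = 0. total_sold = 63
  Event 9 (sale 7): sell min(7,0)=0. stock: 0 - 0 = 0. total_sold = 63
  Event 10 (adjust +6): 0 + 6 = 6
  Event 11 (return 2): 6 + 2 = 8
  Event 12 (sale 12): sell min(12,8)=8. stock: 8 - 8 = 0. total_sold = 71
  Event 13 (sale 23): sell min(23,0)=0. stock: 0 - 0 = 0. total_sold = 71
  Event 14 (restock 29): 0 + 29 = 29
  Event 15 (sale 1): sell min(1,29)=1. stock: 29 - 1 = 28. total_sold = 72
Final: stock = 28, total_sold = 72

Checking against threshold 9:
  After event 1: stock=63 > 9
  After event 2: stock=52 > 9
  After event 3: stock=38 > 9
  After event 4: stock=13 > 9
  After event 5: stock=4 <= 9 -> ALERT
  After event 6: stock=0 <= 9 -> ALERT
  After event 7: stock=0 <= 9 -> ALERT
  After event 8: stock=0 <= 9 -> ALERT
  After event 9: stock=0 <= 9 -> ALERT
  After event 10: stock=6 <= 9 -> ALERT
  After event 11: stock=8 <= 9 -> ALERT
  After event 12: stock=0 <= 9 -> ALERT
  After event 13: stock=0 <= 9 -> ALERT
  After event 14: stock=29 > 9
  After event 15: stock=28 > 9
Alert events: [5, 6, 7, 8, 9, 10, 11, 12, 13]. Count = 9

Answer: 9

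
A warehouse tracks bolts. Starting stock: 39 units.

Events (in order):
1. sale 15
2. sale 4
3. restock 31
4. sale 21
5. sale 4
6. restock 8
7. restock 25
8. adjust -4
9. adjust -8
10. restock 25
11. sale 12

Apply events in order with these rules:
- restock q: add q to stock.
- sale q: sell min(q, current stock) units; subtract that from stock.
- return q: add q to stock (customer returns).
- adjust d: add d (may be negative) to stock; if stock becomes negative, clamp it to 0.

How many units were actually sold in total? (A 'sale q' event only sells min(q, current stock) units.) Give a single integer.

Answer: 56

Derivation:
Processing events:
Start: stock = 39
  Event 1 (sale 15): sell min(15,39)=15. stock: 39 - 15 = 24. total_sold = 15
  Event 2 (sale 4): sell min(4,24)=4. stock: 24 - 4 = 20. total_sold = 19
  Event 3 (restock 31): 20 + 31 = 51
  Event 4 (sale 21): sell min(21,51)=21. stock: 51 - 21 = 30. total_sold = 40
  Event 5 (sale 4): sell min(4,30)=4. stock: 30 - 4 = 26. total_sold = 44
  Event 6 (restock 8): 26 + 8 = 34
  Event 7 (restock 25): 34 + 25 = 59
  Event 8 (adjust -4): 59 + -4 = 55
  Event 9 (adjust -8): 55 + -8 = 47
  Event 10 (restock 25): 47 + 25 = 72
  Event 11 (sale 12): sell min(12,72)=12. stock: 72 - 12 = 60. total_sold = 56
Final: stock = 60, total_sold = 56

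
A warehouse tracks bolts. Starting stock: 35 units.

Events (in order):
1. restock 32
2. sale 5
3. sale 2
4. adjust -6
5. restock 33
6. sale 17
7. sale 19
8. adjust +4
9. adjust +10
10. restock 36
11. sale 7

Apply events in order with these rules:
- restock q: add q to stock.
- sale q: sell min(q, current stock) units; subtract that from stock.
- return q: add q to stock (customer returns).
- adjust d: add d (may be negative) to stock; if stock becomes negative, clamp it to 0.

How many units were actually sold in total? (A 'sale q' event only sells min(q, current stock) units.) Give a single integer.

Processing events:
Start: stock = 35
  Event 1 (restock 32): 35 + 32 = 67
  Event 2 (sale 5): sell min(5,67)=5. stock: 67 - 5 = 62. total_sold = 5
  Event 3 (sale 2): sell min(2,62)=2. stock: 62 - 2 = 60. total_sold = 7
  Event 4 (adjust -6): 60 + -6 = 54
  Event 5 (restock 33): 54 + 33 = 87
  Event 6 (sale 17): sell min(17,87)=17. stock: 87 - 17 = 70. total_sold = 24
  Event 7 (sale 19): sell min(19,70)=19. stock: 70 - 19 = 51. total_sold = 43
  Event 8 (adjust +4): 51 + 4 = 55
  Event 9 (adjust +10): 55 + 10 = 65
  Event 10 (restock 36): 65 + 36 = 101
  Event 11 (sale 7): sell min(7,101)=7. stock: 101 - 7 = 94. total_sold = 50
Final: stock = 94, total_sold = 50

Answer: 50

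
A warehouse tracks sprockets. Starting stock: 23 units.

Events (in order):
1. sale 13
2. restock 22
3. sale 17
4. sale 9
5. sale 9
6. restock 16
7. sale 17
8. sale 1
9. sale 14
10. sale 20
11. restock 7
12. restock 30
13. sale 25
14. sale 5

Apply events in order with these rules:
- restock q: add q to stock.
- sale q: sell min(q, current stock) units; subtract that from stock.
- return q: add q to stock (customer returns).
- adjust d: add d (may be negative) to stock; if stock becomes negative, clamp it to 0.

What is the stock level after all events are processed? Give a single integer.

Processing events:
Start: stock = 23
  Event 1 (sale 13): sell min(13,23)=13. stock: 23 - 13 = 10. total_sold = 13
  Event 2 (restock 22): 10 + 22 = 32
  Event 3 (sale 17): sell min(17,32)=17. stock: 32 - 17 = 15. total_sold = 30
  Event 4 (sale 9): sell min(9,15)=9. stock: 15 - 9 = 6. total_sold = 39
  Event 5 (sale 9): sell min(9,6)=6. stock: 6 - 6 = 0. total_sold = 45
  Event 6 (restock 16): 0 + 16 = 16
  Event 7 (sale 17): sell min(17,16)=16. stock: 16 - 16 = 0. total_sold = 61
  Event 8 (sale 1): sell min(1,0)=0. stock: 0 - 0 = 0. total_sold = 61
  Event 9 (sale 14): sell min(14,0)=0. stock: 0 - 0 = 0. total_sold = 61
  Event 10 (sale 20): sell min(20,0)=0. stock: 0 - 0 = 0. total_sold = 61
  Event 11 (restock 7): 0 + 7 = 7
  Event 12 (restock 30): 7 + 30 = 37
  Event 13 (sale 25): sell min(25,37)=25. stock: 37 - 25 = 12. total_sold = 86
  Event 14 (sale 5): sell min(5,12)=5. stock: 12 - 5 = 7. total_sold = 91
Final: stock = 7, total_sold = 91

Answer: 7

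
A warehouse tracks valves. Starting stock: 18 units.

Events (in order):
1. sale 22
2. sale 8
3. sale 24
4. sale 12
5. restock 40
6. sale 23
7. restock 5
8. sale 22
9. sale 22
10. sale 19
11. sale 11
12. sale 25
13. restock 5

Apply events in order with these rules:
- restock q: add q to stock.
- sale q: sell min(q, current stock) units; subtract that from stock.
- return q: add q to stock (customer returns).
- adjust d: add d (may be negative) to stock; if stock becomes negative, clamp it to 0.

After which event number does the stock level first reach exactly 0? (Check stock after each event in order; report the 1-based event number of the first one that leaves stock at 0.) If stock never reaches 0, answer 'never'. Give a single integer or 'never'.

Answer: 1

Derivation:
Processing events:
Start: stock = 18
  Event 1 (sale 22): sell min(22,18)=18. stock: 18 - 18 = 0. total_sold = 18
  Event 2 (sale 8): sell min(8,0)=0. stock: 0 - 0 = 0. total_sold = 18
  Event 3 (sale 24): sell min(24,0)=0. stock: 0 - 0 = 0. total_sold = 18
  Event 4 (sale 12): sell min(12,0)=0. stock: 0 - 0 = 0. total_sold = 18
  Event 5 (restock 40): 0 + 40 = 40
  Event 6 (sale 23): sell min(23,40)=23. stock: 40 - 23 = 17. total_sold = 41
  Event 7 (restock 5): 17 + 5 = 22
  Event 8 (sale 22): sell min(22,22)=22. stock: 22 - 22 = 0. total_sold = 63
  Event 9 (sale 22): sell min(22,0)=0. stock: 0 - 0 = 0. total_sold = 63
  Event 10 (sale 19): sell min(19,0)=0. stock: 0 - 0 = 0. total_sold = 63
  Event 11 (sale 11): sell min(11,0)=0. stock: 0 - 0 = 0. total_sold = 63
  Event 12 (sale 25): sell min(25,0)=0. stock: 0 - 0 = 0. total_sold = 63
  Event 13 (restock 5): 0 + 5 = 5
Final: stock = 5, total_sold = 63

First zero at event 1.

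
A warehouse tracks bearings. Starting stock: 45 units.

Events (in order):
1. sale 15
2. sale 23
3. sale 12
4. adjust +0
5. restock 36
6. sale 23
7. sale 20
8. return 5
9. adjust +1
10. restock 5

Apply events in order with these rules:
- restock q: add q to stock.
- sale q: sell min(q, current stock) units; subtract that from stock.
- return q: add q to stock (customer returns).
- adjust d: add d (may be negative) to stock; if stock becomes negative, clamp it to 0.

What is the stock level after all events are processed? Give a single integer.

Processing events:
Start: stock = 45
  Event 1 (sale 15): sell min(15,45)=15. stock: 45 - 15 = 30. total_sold = 15
  Event 2 (sale 23): sell min(23,30)=23. stock: 30 - 23 = 7. total_sold = 38
  Event 3 (sale 12): sell min(12,7)=7. stock: 7 - 7 = 0. total_sold = 45
  Event 4 (adjust +0): 0 + 0 = 0
  Event 5 (restock 36): 0 + 36 = 36
  Event 6 (sale 23): sell min(23,36)=23. stock: 36 - 23 = 13. total_sold = 68
  Event 7 (sale 20): sell min(20,13)=13. stock: 13 - 13 = 0. total_sold = 81
  Event 8 (return 5): 0 + 5 = 5
  Event 9 (adjust +1): 5 + 1 = 6
  Event 10 (restock 5): 6 + 5 = 11
Final: stock = 11, total_sold = 81

Answer: 11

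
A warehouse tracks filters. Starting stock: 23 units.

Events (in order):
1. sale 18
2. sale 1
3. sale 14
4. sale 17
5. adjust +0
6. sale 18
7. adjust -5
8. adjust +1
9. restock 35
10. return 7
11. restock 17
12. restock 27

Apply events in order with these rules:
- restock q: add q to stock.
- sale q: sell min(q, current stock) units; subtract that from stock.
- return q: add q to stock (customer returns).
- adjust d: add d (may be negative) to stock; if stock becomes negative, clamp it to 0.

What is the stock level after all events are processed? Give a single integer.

Answer: 87

Derivation:
Processing events:
Start: stock = 23
  Event 1 (sale 18): sell min(18,23)=18. stock: 23 - 18 = 5. total_sold = 18
  Event 2 (sale 1): sell min(1,5)=1. stock: 5 - 1 = 4. total_sold = 19
  Event 3 (sale 14): sell min(14,4)=4. stock: 4 - 4 = 0. total_sold = 23
  Event 4 (sale 17): sell min(17,0)=0. stock: 0 - 0 = 0. total_sold = 23
  Event 5 (adjust +0): 0 + 0 = 0
  Event 6 (sale 18): sell min(18,0)=0. stock: 0 - 0 = 0. total_sold = 23
  Event 7 (adjust -5): 0 + -5 = 0 (clamped to 0)
  Event 8 (adjust +1): 0 + 1 = 1
  Event 9 (restock 35): 1 + 35 = 36
  Event 10 (return 7): 36 + 7 = 43
  Event 11 (restock 17): 43 + 17 = 60
  Event 12 (restock 27): 60 + 27 = 87
Final: stock = 87, total_sold = 23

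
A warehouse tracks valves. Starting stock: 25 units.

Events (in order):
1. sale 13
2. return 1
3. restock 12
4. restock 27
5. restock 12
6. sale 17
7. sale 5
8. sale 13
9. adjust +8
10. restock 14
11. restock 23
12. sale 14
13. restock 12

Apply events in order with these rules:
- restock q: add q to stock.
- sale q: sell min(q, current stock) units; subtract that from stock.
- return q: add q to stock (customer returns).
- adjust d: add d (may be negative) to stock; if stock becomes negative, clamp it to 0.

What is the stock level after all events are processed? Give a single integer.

Processing events:
Start: stock = 25
  Event 1 (sale 13): sell min(13,25)=13. stock: 25 - 13 = 12. total_sold = 13
  Event 2 (return 1): 12 + 1 = 13
  Event 3 (restock 12): 13 + 12 = 25
  Event 4 (restock 27): 25 + 27 = 52
  Event 5 (restock 12): 52 + 12 = 64
  Event 6 (sale 17): sell min(17,64)=17. stock: 64 - 17 = 47. total_sold = 30
  Event 7 (sale 5): sell min(5,47)=5. stock: 47 - 5 = 42. total_sold = 35
  Event 8 (sale 13): sell min(13,42)=13. stock: 42 - 13 = 29. total_sold = 48
  Event 9 (adjust +8): 29 + 8 = 37
  Event 10 (restock 14): 37 + 14 = 51
  Event 11 (restock 23): 51 + 23 = 74
  Event 12 (sale 14): sell min(14,74)=14. stock: 74 - 14 = 60. total_sold = 62
  Event 13 (restock 12): 60 + 12 = 72
Final: stock = 72, total_sold = 62

Answer: 72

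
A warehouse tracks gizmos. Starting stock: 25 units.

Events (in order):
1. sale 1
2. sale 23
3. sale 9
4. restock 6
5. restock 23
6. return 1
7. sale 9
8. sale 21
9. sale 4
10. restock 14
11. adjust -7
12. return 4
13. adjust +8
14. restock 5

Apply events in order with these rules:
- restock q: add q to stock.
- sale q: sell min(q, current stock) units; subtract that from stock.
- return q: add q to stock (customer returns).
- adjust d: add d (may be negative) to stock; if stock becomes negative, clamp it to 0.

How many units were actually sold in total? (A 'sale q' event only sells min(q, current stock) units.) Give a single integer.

Processing events:
Start: stock = 25
  Event 1 (sale 1): sell min(1,25)=1. stock: 25 - 1 = 24. total_sold = 1
  Event 2 (sale 23): sell min(23,24)=23. stock: 24 - 23 = 1. total_sold = 24
  Event 3 (sale 9): sell min(9,1)=1. stock: 1 - 1 = 0. total_sold = 25
  Event 4 (restock 6): 0 + 6 = 6
  Event 5 (restock 23): 6 + 23 = 29
  Event 6 (return 1): 29 + 1 = 30
  Event 7 (sale 9): sell min(9,30)=9. stock: 30 - 9 = 21. total_sold = 34
  Event 8 (sale 21): sell min(21,21)=21. stock: 21 - 21 = 0. total_sold = 55
  Event 9 (sale 4): sell min(4,0)=0. stock: 0 - 0 = 0. total_sold = 55
  Event 10 (restock 14): 0 + 14 = 14
  Event 11 (adjust -7): 14 + -7 = 7
  Event 12 (return 4): 7 + 4 = 11
  Event 13 (adjust +8): 11 + 8 = 19
  Event 14 (restock 5): 19 + 5 = 24
Final: stock = 24, total_sold = 55

Answer: 55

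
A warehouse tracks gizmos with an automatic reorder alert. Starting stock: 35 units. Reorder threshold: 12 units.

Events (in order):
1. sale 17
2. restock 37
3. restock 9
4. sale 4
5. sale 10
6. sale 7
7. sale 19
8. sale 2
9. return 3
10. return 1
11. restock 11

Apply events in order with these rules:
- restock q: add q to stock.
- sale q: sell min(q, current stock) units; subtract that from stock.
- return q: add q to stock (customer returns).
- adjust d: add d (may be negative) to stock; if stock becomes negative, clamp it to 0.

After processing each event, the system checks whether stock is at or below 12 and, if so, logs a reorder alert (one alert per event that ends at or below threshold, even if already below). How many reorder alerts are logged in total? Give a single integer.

Processing events:
Start: stock = 35
  Event 1 (sale 17): sell min(17,35)=17. stock: 35 - 17 = 18. total_sold = 17
  Event 2 (restock 37): 18 + 37 = 55
  Event 3 (restock 9): 55 + 9 = 64
  Event 4 (sale 4): sell min(4,64)=4. stock: 64 - 4 = 60. total_sold = 21
  Event 5 (sale 10): sell min(10,60)=10. stock: 60 - 10 = 50. total_sold = 31
  Event 6 (sale 7): sell min(7,50)=7. stock: 50 - 7 = 43. total_sold = 38
  Event 7 (sale 19): sell min(19,43)=19. stock: 43 - 19 = 24. total_sold = 57
  Event 8 (sale 2): sell min(2,24)=2. stock: 24 - 2 = 22. total_sold = 59
  Event 9 (return 3): 22 + 3 = 25
  Event 10 (return 1): 25 + 1 = 26
  Event 11 (restock 11): 26 + 11 = 37
Final: stock = 37, total_sold = 59

Checking against threshold 12:
  After event 1: stock=18 > 12
  After event 2: stock=55 > 12
  After event 3: stock=64 > 12
  After event 4: stock=60 > 12
  After event 5: stock=50 > 12
  After event 6: stock=43 > 12
  After event 7: stock=24 > 12
  After event 8: stock=22 > 12
  After event 9: stock=25 > 12
  After event 10: stock=26 > 12
  After event 11: stock=37 > 12
Alert events: []. Count = 0

Answer: 0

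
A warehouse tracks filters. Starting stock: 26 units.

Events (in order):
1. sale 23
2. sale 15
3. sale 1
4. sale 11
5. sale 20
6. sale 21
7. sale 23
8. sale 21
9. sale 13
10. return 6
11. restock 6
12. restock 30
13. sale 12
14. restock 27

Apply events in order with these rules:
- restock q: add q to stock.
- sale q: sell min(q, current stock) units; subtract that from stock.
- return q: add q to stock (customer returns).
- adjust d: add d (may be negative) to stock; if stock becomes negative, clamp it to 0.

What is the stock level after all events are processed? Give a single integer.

Processing events:
Start: stock = 26
  Event 1 (sale 23): sell min(23,26)=23. stock: 26 - 23 = 3. total_sold = 23
  Event 2 (sale 15): sell min(15,3)=3. stock: 3 - 3 = 0. total_sold = 26
  Event 3 (sale 1): sell min(1,0)=0. stock: 0 - 0 = 0. total_sold = 26
  Event 4 (sale 11): sell min(11,0)=0. stock: 0 - 0 = 0. total_sold = 26
  Event 5 (sale 20): sell min(20,0)=0. stock: 0 - 0 = 0. total_sold = 26
  Event 6 (sale 21): sell min(21,0)=0. stock: 0 - 0 = 0. total_sold = 26
  Event 7 (sale 23): sell min(23,0)=0. stock: 0 - 0 = 0. total_sold = 26
  Event 8 (sale 21): sell min(21,0)=0. stock: 0 - 0 = 0. total_sold = 26
  Event 9 (sale 13): sell min(13,0)=0. stock: 0 - 0 = 0. total_sold = 26
  Event 10 (return 6): 0 + 6 = 6
  Event 11 (restock 6): 6 + 6 = 12
  Event 12 (restock 30): 12 + 30 = 42
  Event 13 (sale 12): sell min(12,42)=12. stock: 42 - 12 = 30. total_sold = 38
  Event 14 (restock 27): 30 + 27 = 57
Final: stock = 57, total_sold = 38

Answer: 57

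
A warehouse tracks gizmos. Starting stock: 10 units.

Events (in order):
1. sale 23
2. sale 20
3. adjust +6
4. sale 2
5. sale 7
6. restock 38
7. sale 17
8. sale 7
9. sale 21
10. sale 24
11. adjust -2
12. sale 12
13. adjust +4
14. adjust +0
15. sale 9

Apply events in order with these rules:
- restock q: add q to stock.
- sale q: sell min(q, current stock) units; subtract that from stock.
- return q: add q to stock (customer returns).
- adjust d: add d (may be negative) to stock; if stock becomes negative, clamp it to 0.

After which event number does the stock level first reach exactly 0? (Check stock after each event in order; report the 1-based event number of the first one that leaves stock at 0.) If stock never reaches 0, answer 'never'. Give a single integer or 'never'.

Answer: 1

Derivation:
Processing events:
Start: stock = 10
  Event 1 (sale 23): sell min(23,10)=10. stock: 10 - 10 = 0. total_sold = 10
  Event 2 (sale 20): sell min(20,0)=0. stock: 0 - 0 = 0. total_sold = 10
  Event 3 (adjust +6): 0 + 6 = 6
  Event 4 (sale 2): sell min(2,6)=2. stock: 6 - 2 = 4. total_sold = 12
  Event 5 (sale 7): sell min(7,4)=4. stock: 4 - 4 = 0. total_sold = 16
  Event 6 (restock 38): 0 + 38 = 38
  Event 7 (sale 17): sell min(17,38)=17. stock: 38 - 17 = 21. total_sold = 33
  Event 8 (sale 7): sell min(7,21)=7. stock: 21 - 7 = 14. total_sold = 40
  Event 9 (sale 21): sell min(21,14)=14. stock: 14 - 14 = 0. total_sold = 54
  Event 10 (sale 24): sell min(24,0)=0. stock: 0 - 0 = 0. total_sold = 54
  Event 11 (adjust -2): 0 + -2 = 0 (clamped to 0)
  Event 12 (sale 12): sell min(12,0)=0. stock: 0 - 0 = 0. total_sold = 54
  Event 13 (adjust +4): 0 + 4 = 4
  Event 14 (adjust +0): 4 + 0 = 4
  Event 15 (sale 9): sell min(9,4)=4. stock: 4 - 4 = 0. total_sold = 58
Final: stock = 0, total_sold = 58

First zero at event 1.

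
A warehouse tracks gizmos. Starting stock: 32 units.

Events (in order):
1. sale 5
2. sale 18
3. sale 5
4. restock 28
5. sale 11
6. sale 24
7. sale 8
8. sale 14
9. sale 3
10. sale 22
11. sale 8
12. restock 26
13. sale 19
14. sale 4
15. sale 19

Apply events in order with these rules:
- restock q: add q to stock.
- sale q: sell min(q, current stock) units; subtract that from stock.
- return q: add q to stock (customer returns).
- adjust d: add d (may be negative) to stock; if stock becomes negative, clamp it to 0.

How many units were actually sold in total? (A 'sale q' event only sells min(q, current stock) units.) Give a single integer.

Processing events:
Start: stock = 32
  Event 1 (sale 5): sell min(5,32)=5. stock: 32 - 5 = 27. total_sold = 5
  Event 2 (sale 18): sell min(18,27)=18. stock: 27 - 18 = 9. total_sold = 23
  Event 3 (sale 5): sell min(5,9)=5. stock: 9 - 5 = 4. total_sold = 28
  Event 4 (restock 28): 4 + 28 = 32
  Event 5 (sale 11): sell min(11,32)=11. stock: 32 - 11 = 21. total_sold = 39
  Event 6 (sale 24): sell min(24,21)=21. stock: 21 - 21 = 0. total_sold = 60
  Event 7 (sale 8): sell min(8,0)=0. stock: 0 - 0 = 0. total_sold = 60
  Event 8 (sale 14): sell min(14,0)=0. stock: 0 - 0 = 0. total_sold = 60
  Event 9 (sale 3): sell min(3,0)=0. stock: 0 - 0 = 0. total_sold = 60
  Event 10 (sale 22): sell min(22,0)=0. stock: 0 - 0 = 0. total_sold = 60
  Event 11 (sale 8): sell min(8,0)=0. stock: 0 - 0 = 0. total_sold = 60
  Event 12 (restock 26): 0 + 26 = 26
  Event 13 (sale 19): sell min(19,26)=19. stock: 26 - 19 = 7. total_sold = 79
  Event 14 (sale 4): sell min(4,7)=4. stock: 7 - 4 = 3. total_sold = 83
  Event 15 (sale 19): sell min(19,3)=3. stock: 3 - 3 = 0. total_sold = 86
Final: stock = 0, total_sold = 86

Answer: 86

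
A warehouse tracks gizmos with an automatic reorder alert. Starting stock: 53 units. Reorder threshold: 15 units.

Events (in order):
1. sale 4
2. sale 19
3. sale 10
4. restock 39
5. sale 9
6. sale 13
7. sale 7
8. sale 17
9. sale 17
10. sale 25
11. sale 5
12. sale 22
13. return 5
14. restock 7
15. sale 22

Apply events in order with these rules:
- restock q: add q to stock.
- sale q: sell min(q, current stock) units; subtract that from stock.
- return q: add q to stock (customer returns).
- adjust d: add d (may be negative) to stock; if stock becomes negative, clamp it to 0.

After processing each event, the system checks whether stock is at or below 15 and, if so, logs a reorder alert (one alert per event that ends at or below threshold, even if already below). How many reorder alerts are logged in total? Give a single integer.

Processing events:
Start: stock = 53
  Event 1 (sale 4): sell min(4,53)=4. stock: 53 - 4 = 49. total_sold = 4
  Event 2 (sale 19): sell min(19,49)=19. stock: 49 - 19 = 30. total_sold = 23
  Event 3 (sale 10): sell min(10,30)=10. stock: 30 - 10 = 20. total_sold = 33
  Event 4 (restock 39): 20 + 39 = 59
  Event 5 (sale 9): sell min(9,59)=9. stock: 59 - 9 = 50. total_sold = 42
  Event 6 (sale 13): sell min(13,50)=13. stock: 50 - 13 = 37. total_sold = 55
  Event 7 (sale 7): sell min(7,37)=7. stock: 37 - 7 = 30. total_sold = 62
  Event 8 (sale 17): sell min(17,30)=17. stock: 30 - 17 = 13. total_sold = 79
  Event 9 (sale 17): sell min(17,13)=13. stock: 13 - 13 = 0. total_sold = 92
  Event 10 (sale 25): sell min(25,0)=0. stock: 0 - 0 = 0. total_sold = 92
  Event 11 (sale 5): sell min(5,0)=0. stock: 0 - 0 = 0. total_sold = 92
  Event 12 (sale 22): sell min(22,0)=0. stock: 0 - 0 = 0. total_sold = 92
  Event 13 (return 5): 0 + 5 = 5
  Event 14 (restock 7): 5 + 7 = 12
  Event 15 (sale 22): sell min(22,12)=12. stock: 12 - 12 = 0. total_sold = 104
Final: stock = 0, total_sold = 104

Checking against threshold 15:
  After event 1: stock=49 > 15
  After event 2: stock=30 > 15
  After event 3: stock=20 > 15
  After event 4: stock=59 > 15
  After event 5: stock=50 > 15
  After event 6: stock=37 > 15
  After event 7: stock=30 > 15
  After event 8: stock=13 <= 15 -> ALERT
  After event 9: stock=0 <= 15 -> ALERT
  After event 10: stock=0 <= 15 -> ALERT
  After event 11: stock=0 <= 15 -> ALERT
  After event 12: stock=0 <= 15 -> ALERT
  After event 13: stock=5 <= 15 -> ALERT
  After event 14: stock=12 <= 15 -> ALERT
  After event 15: stock=0 <= 15 -> ALERT
Alert events: [8, 9, 10, 11, 12, 13, 14, 15]. Count = 8

Answer: 8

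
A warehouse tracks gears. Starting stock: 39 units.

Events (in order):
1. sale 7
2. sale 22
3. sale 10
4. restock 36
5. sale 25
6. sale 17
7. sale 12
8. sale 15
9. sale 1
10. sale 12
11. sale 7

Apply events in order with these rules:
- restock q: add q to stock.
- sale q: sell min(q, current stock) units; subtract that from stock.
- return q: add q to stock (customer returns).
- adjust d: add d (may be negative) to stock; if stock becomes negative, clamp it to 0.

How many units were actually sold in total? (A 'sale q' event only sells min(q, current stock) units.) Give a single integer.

Answer: 75

Derivation:
Processing events:
Start: stock = 39
  Event 1 (sale 7): sell min(7,39)=7. stock: 39 - 7 = 32. total_sold = 7
  Event 2 (sale 22): sell min(22,32)=22. stock: 32 - 22 = 10. total_sold = 29
  Event 3 (sale 10): sell min(10,10)=10. stock: 10 - 10 = 0. total_sold = 39
  Event 4 (restock 36): 0 + 36 = 36
  Event 5 (sale 25): sell min(25,36)=25. stock: 36 - 25 = 11. total_sold = 64
  Event 6 (sale 17): sell min(17,11)=11. stock: 11 - 11 = 0. total_sold = 75
  Event 7 (sale 12): sell min(12,0)=0. stock: 0 - 0 = 0. total_sold = 75
  Event 8 (sale 15): sell min(15,0)=0. stock: 0 - 0 = 0. total_sold = 75
  Event 9 (sale 1): sell min(1,0)=0. stock: 0 - 0 = 0. total_sold = 75
  Event 10 (sale 12): sell min(12,0)=0. stock: 0 - 0 = 0. total_sold = 75
  Event 11 (sale 7): sell min(7,0)=0. stock: 0 - 0 = 0. total_sold = 75
Final: stock = 0, total_sold = 75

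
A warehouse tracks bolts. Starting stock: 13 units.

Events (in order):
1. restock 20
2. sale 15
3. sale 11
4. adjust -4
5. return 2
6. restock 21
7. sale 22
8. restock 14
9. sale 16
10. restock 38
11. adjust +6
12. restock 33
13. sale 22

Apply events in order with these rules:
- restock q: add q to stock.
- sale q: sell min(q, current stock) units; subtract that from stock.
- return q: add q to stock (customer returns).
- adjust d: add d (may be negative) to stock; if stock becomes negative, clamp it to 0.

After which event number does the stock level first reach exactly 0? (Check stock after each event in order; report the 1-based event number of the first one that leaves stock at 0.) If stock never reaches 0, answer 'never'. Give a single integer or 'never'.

Answer: never

Derivation:
Processing events:
Start: stock = 13
  Event 1 (restock 20): 13 + 20 = 33
  Event 2 (sale 15): sell min(15,33)=15. stock: 33 - 15 = 18. total_sold = 15
  Event 3 (sale 11): sell min(11,18)=11. stock: 18 - 11 = 7. total_sold = 26
  Event 4 (adjust -4): 7 + -4 = 3
  Event 5 (return 2): 3 + 2 = 5
  Event 6 (restock 21): 5 + 21 = 26
  Event 7 (sale 22): sell min(22,26)=22. stock: 26 - 22 = 4. total_sold = 48
  Event 8 (restock 14): 4 + 14 = 18
  Event 9 (sale 16): sell min(16,18)=16. stock: 18 - 16 = 2. total_sold = 64
  Event 10 (restock 38): 2 + 38 = 40
  Event 11 (adjust +6): 40 + 6 = 46
  Event 12 (restock 33): 46 + 33 = 79
  Event 13 (sale 22): sell min(22,79)=22. stock: 79 - 22 = 57. total_sold = 86
Final: stock = 57, total_sold = 86

Stock never reaches 0.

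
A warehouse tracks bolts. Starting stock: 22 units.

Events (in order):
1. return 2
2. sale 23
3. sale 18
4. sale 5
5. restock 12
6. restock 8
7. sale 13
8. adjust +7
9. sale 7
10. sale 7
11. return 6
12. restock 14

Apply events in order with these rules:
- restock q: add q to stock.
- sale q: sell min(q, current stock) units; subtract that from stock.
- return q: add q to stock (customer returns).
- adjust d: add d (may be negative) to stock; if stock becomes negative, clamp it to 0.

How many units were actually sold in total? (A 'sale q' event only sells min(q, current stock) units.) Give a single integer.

Processing events:
Start: stock = 22
  Event 1 (return 2): 22 + 2 = 24
  Event 2 (sale 23): sell min(23,24)=23. stock: 24 - 23 = 1. total_sold = 23
  Event 3 (sale 18): sell min(18,1)=1. stock: 1 - 1 = 0. total_sold = 24
  Event 4 (sale 5): sell min(5,0)=0. stock: 0 - 0 = 0. total_sold = 24
  Event 5 (restock 12): 0 + 12 = 12
  Event 6 (restock 8): 12 + 8 = 20
  Event 7 (sale 13): sell min(13,20)=13. stock: 20 - 13 = 7. total_sold = 37
  Event 8 (adjust +7): 7 + 7 = 14
  Event 9 (sale 7): sell min(7,14)=7. stock: 14 - 7 = 7. total_sold = 44
  Event 10 (sale 7): sell min(7,7)=7. stock: 7 - 7 = 0. total_sold = 51
  Event 11 (return 6): 0 + 6 = 6
  Event 12 (restock 14): 6 + 14 = 20
Final: stock = 20, total_sold = 51

Answer: 51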